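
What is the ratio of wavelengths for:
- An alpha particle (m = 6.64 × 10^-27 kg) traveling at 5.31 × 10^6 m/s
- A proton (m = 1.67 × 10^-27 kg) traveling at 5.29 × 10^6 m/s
λ₁/λ₂ = 0.251

Using λ = h/(mv):

λ₁ = h/(m₁v₁) = 1.88 × 10^-14 m
λ₂ = h/(m₂v₂) = 7.50 × 10^-14 m

Ratio λ₁/λ₂ = (m₂v₂)/(m₁v₁)
         = (1.67 × 10^-27 kg × 5.29 × 10^6 m/s) / (6.64 × 10^-27 kg × 5.31 × 10^6 m/s)
         = 0.251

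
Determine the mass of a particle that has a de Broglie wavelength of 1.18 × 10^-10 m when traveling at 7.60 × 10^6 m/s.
7.39 × 10^-31 kg

From the de Broglie relation λ = h/(mv), we solve for m:

m = h/(λv)
m = (6.626 × 10^-34 J·s) / (1.18 × 10^-10 m × 7.60 × 10^6 m/s)
m = 7.39 × 10^-31 kg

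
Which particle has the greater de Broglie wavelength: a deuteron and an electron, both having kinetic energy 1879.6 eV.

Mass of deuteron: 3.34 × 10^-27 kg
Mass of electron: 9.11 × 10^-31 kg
The electron has the longer wavelength.

Using λ = h/√(2mKE):

For deuteron: λ₁ = h/√(2m₁KE) = 4.67 × 10^-13 m
For electron: λ₂ = h/√(2m₂KE) = 2.83 × 10^-11 m

Since λ ∝ 1/√m at constant kinetic energy, the lighter particle has the longer wavelength.

The electron has the longer de Broglie wavelength.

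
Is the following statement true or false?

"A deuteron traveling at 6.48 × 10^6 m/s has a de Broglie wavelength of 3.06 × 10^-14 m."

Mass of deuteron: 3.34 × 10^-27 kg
True

The claim is correct.

Using λ = h/(mv):
λ = (6.626 × 10^-34 J·s) / (3.34 × 10^-27 kg × 6.48 × 10^6 m/s)
λ = 3.06 × 10^-14 m

This matches the claimed value.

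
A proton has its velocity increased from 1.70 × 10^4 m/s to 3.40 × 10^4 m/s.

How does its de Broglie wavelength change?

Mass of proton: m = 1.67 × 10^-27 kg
The wavelength decreases by a factor of 2.

Using λ = h/(mv):

Initial wavelength: λ₁ = h/(mv₁) = 2.33 × 10^-11 m
Final wavelength: λ₂ = h/(mv₂) = 1.17 × 10^-11 m

Since λ ∝ 1/v, when velocity increases by a factor of 2, the wavelength decreases by a factor of 2.

λ₂/λ₁ = v₁/v₂ = 1/2

The wavelength decreases by a factor of 2.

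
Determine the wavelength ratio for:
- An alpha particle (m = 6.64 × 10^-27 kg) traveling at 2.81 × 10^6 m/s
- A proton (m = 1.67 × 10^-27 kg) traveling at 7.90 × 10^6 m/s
λ₁/λ₂ = 0.707

Using λ = h/(mv):

λ₁ = h/(m₁v₁) = 3.55 × 10^-14 m
λ₂ = h/(m₂v₂) = 5.02 × 10^-14 m

Ratio λ₁/λ₂ = (m₂v₂)/(m₁v₁)
         = (1.67 × 10^-27 kg × 7.90 × 10^6 m/s) / (6.64 × 10^-27 kg × 2.81 × 10^6 m/s)
         = 0.707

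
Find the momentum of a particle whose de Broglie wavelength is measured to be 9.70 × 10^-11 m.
6.83 × 10^-24 kg·m/s

From the de Broglie relation λ = h/p, we solve for p:

p = h/λ
p = (6.626 × 10^-34 J·s) / (9.70 × 10^-11 m)
p = 6.83 × 10^-24 kg·m/s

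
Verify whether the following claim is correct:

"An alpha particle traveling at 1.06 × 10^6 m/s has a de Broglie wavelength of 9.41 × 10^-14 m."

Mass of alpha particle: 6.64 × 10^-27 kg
True

The claim is correct.

Using λ = h/(mv):
λ = (6.626 × 10^-34 J·s) / (6.64 × 10^-27 kg × 1.06 × 10^6 m/s)
λ = 9.41 × 10^-14 m

This matches the claimed value.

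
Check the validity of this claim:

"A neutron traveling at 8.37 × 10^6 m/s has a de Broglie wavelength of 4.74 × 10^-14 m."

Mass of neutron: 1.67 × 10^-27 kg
True

The claim is correct.

Using λ = h/(mv):
λ = (6.626 × 10^-34 J·s) / (1.67 × 10^-27 kg × 8.37 × 10^6 m/s)
λ = 4.74 × 10^-14 m

This matches the claimed value.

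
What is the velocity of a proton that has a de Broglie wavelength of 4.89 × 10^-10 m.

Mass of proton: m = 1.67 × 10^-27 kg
8.11 × 10^2 m/s

From the de Broglie relation λ = h/(mv), we solve for v:

v = h/(mλ)
v = (6.626 × 10^-34 J·s) / (1.67 × 10^-27 kg × 4.89 × 10^-10 m)
v = 8.11 × 10^2 m/s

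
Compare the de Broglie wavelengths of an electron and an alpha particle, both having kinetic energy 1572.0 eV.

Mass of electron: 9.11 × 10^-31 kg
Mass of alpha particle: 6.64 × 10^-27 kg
The electron has the longer wavelength.

Using λ = h/√(2mKE):

For electron: λ₁ = h/√(2m₁KE) = 3.09 × 10^-11 m
For alpha particle: λ₂ = h/√(2m₂KE) = 3.62 × 10^-13 m

Since λ ∝ 1/√m at constant kinetic energy, the lighter particle has the longer wavelength.

The electron has the longer de Broglie wavelength.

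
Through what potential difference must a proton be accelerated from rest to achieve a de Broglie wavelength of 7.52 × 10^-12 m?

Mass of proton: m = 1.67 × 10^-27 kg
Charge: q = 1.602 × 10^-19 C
14.5 V

From λ = h/√(2mqV), we solve for V:

λ² = h²/(2mqV)
V = h²/(2mqλ²)
V = (6.626 × 10^-34 J·s)² / (2 × 1.67 × 10^-27 kg × 1.602 × 10^-19 C × (7.52 × 10^-12 m)²)
V = 14.5 V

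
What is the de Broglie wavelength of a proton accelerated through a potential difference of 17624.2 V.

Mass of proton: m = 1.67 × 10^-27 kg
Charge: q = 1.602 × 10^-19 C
2.16 × 10^-13 m

When a particle is accelerated through voltage V, it gains kinetic energy KE = qV.

The de Broglie wavelength is then λ = h/√(2mqV):

λ = h/√(2mqV)
λ = (6.626 × 10^-34 J·s) / √(2 × 1.67 × 10^-27 kg × 1.602 × 10^-19 C × 17624.2 V)
λ = 2.16 × 10^-13 m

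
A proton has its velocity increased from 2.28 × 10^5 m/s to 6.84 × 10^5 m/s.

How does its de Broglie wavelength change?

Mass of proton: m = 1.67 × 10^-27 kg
The wavelength decreases by a factor of 3.

Using λ = h/(mv):

Initial wavelength: λ₁ = h/(mv₁) = 1.74 × 10^-12 m
Final wavelength: λ₂ = h/(mv₂) = 5.80 × 10^-13 m

Since λ ∝ 1/v, when velocity increases by a factor of 3, the wavelength decreases by a factor of 3.

λ₂/λ₁ = v₁/v₂ = 1/3

The wavelength decreases by a factor of 3.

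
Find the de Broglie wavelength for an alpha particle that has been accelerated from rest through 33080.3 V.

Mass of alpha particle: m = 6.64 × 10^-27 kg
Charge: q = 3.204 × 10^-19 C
5.58 × 10^-14 m

When a particle is accelerated through voltage V, it gains kinetic energy KE = qV.

The de Broglie wavelength is then λ = h/√(2mqV):

λ = h/√(2mqV)
λ = (6.626 × 10^-34 J·s) / √(2 × 6.64 × 10^-27 kg × 3.204 × 10^-19 C × 33080.3 V)
λ = 5.58 × 10^-14 m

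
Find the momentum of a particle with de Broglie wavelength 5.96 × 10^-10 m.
1.11 × 10^-24 kg·m/s

From the de Broglie relation λ = h/p, we solve for p:

p = h/λ
p = (6.626 × 10^-34 J·s) / (5.96 × 10^-10 m)
p = 1.11 × 10^-24 kg·m/s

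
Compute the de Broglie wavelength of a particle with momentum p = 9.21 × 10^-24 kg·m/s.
7.19 × 10^-11 m

Using the de Broglie relation λ = h/p:

λ = h/p
λ = (6.626 × 10^-34 J·s) / (9.21 × 10^-24 kg·m/s)
λ = 7.19 × 10^-11 m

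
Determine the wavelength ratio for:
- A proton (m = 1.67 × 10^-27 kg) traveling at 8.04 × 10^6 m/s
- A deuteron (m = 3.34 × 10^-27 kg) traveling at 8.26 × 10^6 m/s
λ₁/λ₂ = 2.05

Using λ = h/(mv):

λ₁ = h/(m₁v₁) = 4.93 × 10^-14 m
λ₂ = h/(m₂v₂) = 2.40 × 10^-14 m

Ratio λ₁/λ₂ = (m₂v₂)/(m₁v₁)
         = (3.34 × 10^-27 kg × 8.26 × 10^6 m/s) / (1.67 × 10^-27 kg × 8.04 × 10^6 m/s)
         = 2.05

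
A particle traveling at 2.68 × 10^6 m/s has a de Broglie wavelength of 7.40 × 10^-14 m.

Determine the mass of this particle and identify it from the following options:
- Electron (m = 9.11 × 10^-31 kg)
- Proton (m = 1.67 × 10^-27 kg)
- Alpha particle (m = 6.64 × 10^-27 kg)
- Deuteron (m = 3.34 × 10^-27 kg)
The particle is a deuteron.

From λ = h/(mv), solve for mass:

m = h/(λv)
m = (6.626 × 10^-34 J·s) / (7.40 × 10^-14 m × 2.68 × 10^6 m/s)
m = 3.34 × 10^-27 kg

Comparing with the listed masses, this is closest to a deuteron.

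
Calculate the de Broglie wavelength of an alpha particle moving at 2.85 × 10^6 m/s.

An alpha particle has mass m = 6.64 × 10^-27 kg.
3.50 × 10^-14 m

Using the de Broglie relation λ = h/(mv):

λ = h/(mv)
λ = (6.626 × 10^-34 J·s) / (6.64 × 10^-27 kg × 2.85 × 10^6 m/s)
λ = 3.50 × 10^-14 m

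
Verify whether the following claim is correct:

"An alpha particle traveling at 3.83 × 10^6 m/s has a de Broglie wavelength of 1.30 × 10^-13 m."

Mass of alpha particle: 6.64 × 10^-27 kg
False

The claim is incorrect.

Using λ = h/(mv):
λ = (6.626 × 10^-34 J·s) / (6.64 × 10^-27 kg × 3.83 × 10^6 m/s)
λ = 2.61 × 10^-14 m

The actual wavelength differs from the claimed 1.30 × 10^-13 m.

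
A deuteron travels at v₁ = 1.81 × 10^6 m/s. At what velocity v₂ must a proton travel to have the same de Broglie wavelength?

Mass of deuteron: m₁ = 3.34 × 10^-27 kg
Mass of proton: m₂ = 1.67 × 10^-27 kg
v₂ = 3.62 × 10^6 m/s

For equal de Broglie wavelengths: λ₁ = λ₂

h/(m₁v₁) = h/(m₂v₂)
m₁v₁ = m₂v₂
v₂ = v₁ · (m₁/m₂)

v₂ = 1.81 × 10^6 m/s × (3.34 × 10^-27 kg / 1.67 × 10^-27 kg)
v₂ = 3.62 × 10^6 m/s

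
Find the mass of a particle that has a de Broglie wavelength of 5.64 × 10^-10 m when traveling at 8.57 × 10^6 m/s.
1.37 × 10^-31 kg

From the de Broglie relation λ = h/(mv), we solve for m:

m = h/(λv)
m = (6.626 × 10^-34 J·s) / (5.64 × 10^-10 m × 8.57 × 10^6 m/s)
m = 1.37 × 10^-31 kg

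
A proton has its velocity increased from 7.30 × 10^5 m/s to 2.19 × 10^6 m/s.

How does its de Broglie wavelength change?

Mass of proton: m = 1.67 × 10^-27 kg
The wavelength decreases by a factor of 3.

Using λ = h/(mv):

Initial wavelength: λ₁ = h/(mv₁) = 5.44 × 10^-13 m
Final wavelength: λ₂ = h/(mv₂) = 1.81 × 10^-13 m

Since λ ∝ 1/v, when velocity increases by a factor of 3, the wavelength decreases by a factor of 3.

λ₂/λ₁ = v₁/v₂ = 1/3

The wavelength decreases by a factor of 3.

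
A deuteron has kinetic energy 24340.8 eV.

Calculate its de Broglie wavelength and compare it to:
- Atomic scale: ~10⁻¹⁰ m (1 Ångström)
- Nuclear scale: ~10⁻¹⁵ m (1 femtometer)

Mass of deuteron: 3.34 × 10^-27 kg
λ = 1.30 × 10^-13 m, which is between nuclear and atomic scales.

Using λ = h/√(2mKE):

KE = 24340.8 eV = 3.900 × 10^-15 J

λ = h/√(2mKE)
λ = (6.626 × 10^-34 J·s) / √(2 × 3.34 × 10^-27 kg × 3.900 × 10^-15 J)
λ = 1.30 × 10^-13 m

Comparison:
- Atomic scale (10⁻¹⁰ m): λ is 0.0013× this size
- Nuclear scale (10⁻¹⁵ m): λ is 1.3e+02× this size

The wavelength is between nuclear and atomic scales.

This wavelength is appropriate for probing atomic structure but too large for nuclear physics experiments.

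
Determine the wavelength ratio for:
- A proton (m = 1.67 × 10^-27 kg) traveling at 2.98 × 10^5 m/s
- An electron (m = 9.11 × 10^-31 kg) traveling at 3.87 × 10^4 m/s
λ₁/λ₂ = 7.08 × 10^-5

Using λ = h/(mv):

λ₁ = h/(m₁v₁) = 1.33 × 10^-12 m
λ₂ = h/(m₂v₂) = 1.88 × 10^-8 m

Ratio λ₁/λ₂ = (m₂v₂)/(m₁v₁)
         = (9.11 × 10^-31 kg × 3.87 × 10^4 m/s) / (1.67 × 10^-27 kg × 2.98 × 10^5 m/s)
         = 7.08 × 10^-5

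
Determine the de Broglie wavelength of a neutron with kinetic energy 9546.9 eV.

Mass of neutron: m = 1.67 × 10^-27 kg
2.93 × 10^-13 m

Using λ = h/√(2mKE):

First convert KE to Joules: KE = 9546.9 eV = 1.530 × 10^-15 J

λ = h/√(2mKE)
λ = (6.626 × 10^-34 J·s) / √(2 × 1.67 × 10^-27 kg × 1.530 × 10^-15 J)
λ = 2.93 × 10^-13 m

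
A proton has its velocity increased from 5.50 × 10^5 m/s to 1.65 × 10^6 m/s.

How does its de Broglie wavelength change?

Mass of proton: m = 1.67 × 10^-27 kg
The wavelength decreases by a factor of 3.

Using λ = h/(mv):

Initial wavelength: λ₁ = h/(mv₁) = 7.21 × 10^-13 m
Final wavelength: λ₂ = h/(mv₂) = 2.40 × 10^-13 m

Since λ ∝ 1/v, when velocity increases by a factor of 3, the wavelength decreases by a factor of 3.

λ₂/λ₁ = v₁/v₂ = 1/3

The wavelength decreases by a factor of 3.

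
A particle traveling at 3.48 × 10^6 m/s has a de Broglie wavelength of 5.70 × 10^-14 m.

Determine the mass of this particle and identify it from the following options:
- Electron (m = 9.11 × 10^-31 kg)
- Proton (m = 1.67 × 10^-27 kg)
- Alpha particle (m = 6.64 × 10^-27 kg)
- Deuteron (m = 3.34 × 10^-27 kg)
The particle is a deuteron.

From λ = h/(mv), solve for mass:

m = h/(λv)
m = (6.626 × 10^-34 J·s) / (5.70 × 10^-14 m × 3.48 × 10^6 m/s)
m = 3.34 × 10^-27 kg

Comparing with the listed masses, this is closest to a deuteron.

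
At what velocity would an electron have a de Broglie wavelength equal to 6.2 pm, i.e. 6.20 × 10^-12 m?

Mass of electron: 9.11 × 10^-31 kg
1.17 × 10^8 m/s

From λ = h/(mv), solve for v:

v = h/(mλ)
v = (6.626 × 10^-34 J·s) / (9.11 × 10^-31 kg × 6.20 × 10^-12 m)
v = 1.17 × 10^8 m/s

Note: This velocity is 39.1% of the speed of light, so relativistic corrections would be needed for a more accurate calculation.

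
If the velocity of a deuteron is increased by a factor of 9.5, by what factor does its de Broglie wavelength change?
The wavelength decreases by a factor of 9.5.

From λ = h/(mv), the wavelength is inversely proportional to velocity:

λ ∝ 1/v

If v → 9.5v, then λ → λ/9.5

When velocity is increased by a factor of 9.5, the wavelength decreases by a factor of 9.5.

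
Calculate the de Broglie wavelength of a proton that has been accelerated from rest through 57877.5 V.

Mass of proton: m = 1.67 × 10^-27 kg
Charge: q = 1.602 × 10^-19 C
1.19 × 10^-13 m

When a particle is accelerated through voltage V, it gains kinetic energy KE = qV.

The de Broglie wavelength is then λ = h/√(2mqV):

λ = h/√(2mqV)
λ = (6.626 × 10^-34 J·s) / √(2 × 1.67 × 10^-27 kg × 1.602 × 10^-19 C × 57877.5 V)
λ = 1.19 × 10^-13 m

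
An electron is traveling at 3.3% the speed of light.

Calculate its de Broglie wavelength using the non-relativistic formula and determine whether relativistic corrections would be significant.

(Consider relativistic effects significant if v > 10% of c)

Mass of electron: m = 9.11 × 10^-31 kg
No, relativistic corrections are not needed.

Using the non-relativistic de Broglie formula λ = h/(mv):

v = 3.3% × c = 9.893 × 10^6 m/s

λ = h/(mv)
λ = (6.626 × 10^-34 J·s) / (9.11 × 10^-31 kg × 9.893 × 10^6 m/s)
λ = 7.35 × 10^-11 m

Since v = 3.3% of c < 10% of c, relativistic corrections are NOT significant and this non-relativistic result is a good approximation.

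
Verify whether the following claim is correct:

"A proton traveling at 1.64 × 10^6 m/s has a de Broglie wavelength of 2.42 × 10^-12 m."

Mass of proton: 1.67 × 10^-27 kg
False

The claim is incorrect.

Using λ = h/(mv):
λ = (6.626 × 10^-34 J·s) / (1.67 × 10^-27 kg × 1.64 × 10^6 m/s)
λ = 2.42 × 10^-13 m

The actual wavelength differs from the claimed 2.42 × 10^-12 m.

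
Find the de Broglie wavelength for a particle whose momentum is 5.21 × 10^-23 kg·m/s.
1.27 × 10^-11 m

Using the de Broglie relation λ = h/p:

λ = h/p
λ = (6.626 × 10^-34 J·s) / (5.21 × 10^-23 kg·m/s)
λ = 1.27 × 10^-11 m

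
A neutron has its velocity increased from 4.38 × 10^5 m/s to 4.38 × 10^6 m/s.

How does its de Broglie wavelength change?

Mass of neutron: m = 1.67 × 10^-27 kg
The wavelength decreases by a factor of 10.

Using λ = h/(mv):

Initial wavelength: λ₁ = h/(mv₁) = 9.06 × 10^-13 m
Final wavelength: λ₂ = h/(mv₂) = 9.06 × 10^-14 m

Since λ ∝ 1/v, when velocity increases by a factor of 10, the wavelength decreases by a factor of 10.

λ₂/λ₁ = v₁/v₂ = 1/10

The wavelength decreases by a factor of 10.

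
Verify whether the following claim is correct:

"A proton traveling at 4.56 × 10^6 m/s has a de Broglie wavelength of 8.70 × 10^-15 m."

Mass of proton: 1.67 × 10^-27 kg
False

The claim is incorrect.

Using λ = h/(mv):
λ = (6.626 × 10^-34 J·s) / (1.67 × 10^-27 kg × 4.56 × 10^6 m/s)
λ = 8.70 × 10^-14 m

The actual wavelength differs from the claimed 8.70 × 10^-15 m.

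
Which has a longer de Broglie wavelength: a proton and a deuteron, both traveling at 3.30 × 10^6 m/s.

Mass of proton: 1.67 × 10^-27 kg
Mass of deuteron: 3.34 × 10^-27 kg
The proton has the longer wavelength.

Using λ = h/(mv), since both particles have the same velocity, the wavelength depends only on mass.

For proton: λ₁ = h/(m₁v) = 1.20 × 10^-13 m
For deuteron: λ₂ = h/(m₂v) = 6.01 × 10^-14 m

Since λ ∝ 1/m at constant velocity, the lighter particle has the longer wavelength.

The proton has the longer de Broglie wavelength.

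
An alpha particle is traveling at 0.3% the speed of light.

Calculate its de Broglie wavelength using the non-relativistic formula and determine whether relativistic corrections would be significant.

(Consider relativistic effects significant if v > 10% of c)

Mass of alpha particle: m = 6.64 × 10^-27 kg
No, relativistic corrections are not needed.

Using the non-relativistic de Broglie formula λ = h/(mv):

v = 0.3% × c = 8.994 × 10^5 m/s

λ = h/(mv)
λ = (6.626 × 10^-34 J·s) / (6.64 × 10^-27 kg × 8.994 × 10^5 m/s)
λ = 1.11 × 10^-13 m

Since v = 0.3% of c < 10% of c, relativistic corrections are NOT significant and this non-relativistic result is a good approximation.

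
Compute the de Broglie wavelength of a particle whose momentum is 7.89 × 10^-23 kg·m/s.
8.40 × 10^-12 m

Using the de Broglie relation λ = h/p:

λ = h/p
λ = (6.626 × 10^-34 J·s) / (7.89 × 10^-23 kg·m/s)
λ = 8.40 × 10^-12 m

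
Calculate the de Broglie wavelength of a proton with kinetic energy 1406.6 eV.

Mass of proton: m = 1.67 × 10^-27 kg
7.64 × 10^-13 m

Using λ = h/√(2mKE):

First convert KE to Joules: KE = 1406.6 eV = 2.254 × 10^-16 J

λ = h/√(2mKE)
λ = (6.626 × 10^-34 J·s) / √(2 × 1.67 × 10^-27 kg × 2.254 × 10^-16 J)
λ = 7.64 × 10^-13 m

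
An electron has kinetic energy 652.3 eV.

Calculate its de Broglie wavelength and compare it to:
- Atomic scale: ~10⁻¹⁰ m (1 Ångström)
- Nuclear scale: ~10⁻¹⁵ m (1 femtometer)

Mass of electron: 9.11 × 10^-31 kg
λ = 4.80 × 10^-11 m, which is between nuclear and atomic scales.

Using λ = h/√(2mKE):

KE = 652.3 eV = 1.045 × 10^-16 J

λ = h/√(2mKE)
λ = (6.626 × 10^-34 J·s) / √(2 × 9.11 × 10^-31 kg × 1.045 × 10^-16 J)
λ = 4.80 × 10^-11 m

Comparison:
- Atomic scale (10⁻¹⁰ m): λ is 0.48× this size
- Nuclear scale (10⁻¹⁵ m): λ is 4.8e+04× this size

The wavelength is between nuclear and atomic scales.

This wavelength is appropriate for probing atomic structure but too large for nuclear physics experiments.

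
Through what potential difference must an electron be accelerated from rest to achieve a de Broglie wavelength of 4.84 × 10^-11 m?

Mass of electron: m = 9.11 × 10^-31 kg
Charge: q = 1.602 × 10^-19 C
642 V

From λ = h/√(2mqV), we solve for V:

λ² = h²/(2mqV)
V = h²/(2mqλ²)
V = (6.626 × 10^-34 J·s)² / (2 × 9.11 × 10^-31 kg × 1.602 × 10^-19 C × (4.84 × 10^-11 m)²)
V = 642 V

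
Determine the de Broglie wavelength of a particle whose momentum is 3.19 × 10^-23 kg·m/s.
2.08 × 10^-11 m

Using the de Broglie relation λ = h/p:

λ = h/p
λ = (6.626 × 10^-34 J·s) / (3.19 × 10^-23 kg·m/s)
λ = 2.08 × 10^-11 m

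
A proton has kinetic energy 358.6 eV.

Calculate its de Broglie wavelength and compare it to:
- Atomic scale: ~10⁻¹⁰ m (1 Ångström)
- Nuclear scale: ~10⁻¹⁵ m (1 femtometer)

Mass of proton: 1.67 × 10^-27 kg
λ = 1.51 × 10^-12 m, which is between nuclear and atomic scales.

Using λ = h/√(2mKE):

KE = 358.6 eV = 5.745 × 10^-17 J

λ = h/√(2mKE)
λ = (6.626 × 10^-34 J·s) / √(2 × 1.67 × 10^-27 kg × 5.745 × 10^-17 J)
λ = 1.51 × 10^-12 m

Comparison:
- Atomic scale (10⁻¹⁰ m): λ is 0.015× this size
- Nuclear scale (10⁻¹⁵ m): λ is 1.5e+03× this size

The wavelength is between nuclear and atomic scales.

This wavelength is appropriate for probing atomic structure but too large for nuclear physics experiments.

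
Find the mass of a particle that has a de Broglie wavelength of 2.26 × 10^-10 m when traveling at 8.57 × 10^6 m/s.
3.42 × 10^-31 kg

From the de Broglie relation λ = h/(mv), we solve for m:

m = h/(λv)
m = (6.626 × 10^-34 J·s) / (2.26 × 10^-10 m × 8.57 × 10^6 m/s)
m = 3.42 × 10^-31 kg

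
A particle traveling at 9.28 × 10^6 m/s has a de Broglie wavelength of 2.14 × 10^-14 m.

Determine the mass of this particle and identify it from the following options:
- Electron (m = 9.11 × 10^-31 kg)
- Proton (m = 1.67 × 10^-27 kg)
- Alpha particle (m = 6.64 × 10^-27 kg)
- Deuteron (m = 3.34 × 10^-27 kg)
The particle is a deuteron.

From λ = h/(mv), solve for mass:

m = h/(λv)
m = (6.626 × 10^-34 J·s) / (2.14 × 10^-14 m × 9.28 × 10^6 m/s)
m = 3.34 × 10^-27 kg

Comparing with the listed masses, this is closest to a deuteron.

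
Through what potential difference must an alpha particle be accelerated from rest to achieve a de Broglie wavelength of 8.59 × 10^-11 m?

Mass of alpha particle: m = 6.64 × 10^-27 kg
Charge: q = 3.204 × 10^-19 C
1.40 × 10^-2 V

From λ = h/√(2mqV), we solve for V:

λ² = h²/(2mqV)
V = h²/(2mqλ²)
V = (6.626 × 10^-34 J·s)² / (2 × 6.64 × 10^-27 kg × 3.204 × 10^-19 C × (8.59 × 10^-11 m)²)
V = 1.40 × 10^-2 V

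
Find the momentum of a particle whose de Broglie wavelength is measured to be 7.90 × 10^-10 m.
8.39 × 10^-25 kg·m/s

From the de Broglie relation λ = h/p, we solve for p:

p = h/λ
p = (6.626 × 10^-34 J·s) / (7.90 × 10^-10 m)
p = 8.39 × 10^-25 kg·m/s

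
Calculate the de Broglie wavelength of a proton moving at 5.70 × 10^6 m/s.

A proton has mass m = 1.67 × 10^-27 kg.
6.96 × 10^-14 m

Using the de Broglie relation λ = h/(mv):

λ = h/(mv)
λ = (6.626 × 10^-34 J·s) / (1.67 × 10^-27 kg × 5.70 × 10^6 m/s)
λ = 6.96 × 10^-14 m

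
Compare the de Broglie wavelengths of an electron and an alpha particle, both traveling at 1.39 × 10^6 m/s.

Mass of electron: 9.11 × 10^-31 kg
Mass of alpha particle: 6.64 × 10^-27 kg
The electron has the longer wavelength.

Using λ = h/(mv), since both particles have the same velocity, the wavelength depends only on mass.

For electron: λ₁ = h/(m₁v) = 5.23 × 10^-10 m
For alpha particle: λ₂ = h/(m₂v) = 7.18 × 10^-14 m

Since λ ∝ 1/m at constant velocity, the lighter particle has the longer wavelength.

The electron has the longer de Broglie wavelength.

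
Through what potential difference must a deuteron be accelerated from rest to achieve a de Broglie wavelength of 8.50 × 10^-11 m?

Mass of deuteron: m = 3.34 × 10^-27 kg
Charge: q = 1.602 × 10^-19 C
5.68 × 10^-2 V

From λ = h/√(2mqV), we solve for V:

λ² = h²/(2mqV)
V = h²/(2mqλ²)
V = (6.626 × 10^-34 J·s)² / (2 × 3.34 × 10^-27 kg × 1.602 × 10^-19 C × (8.50 × 10^-11 m)²)
V = 5.68 × 10^-2 V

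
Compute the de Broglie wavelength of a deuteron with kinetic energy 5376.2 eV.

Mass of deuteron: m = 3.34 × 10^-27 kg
2.76 × 10^-13 m

Using λ = h/√(2mKE):

First convert KE to Joules: KE = 5376.2 eV = 8.614 × 10^-16 J

λ = h/√(2mKE)
λ = (6.626 × 10^-34 J·s) / √(2 × 3.34 × 10^-27 kg × 8.614 × 10^-16 J)
λ = 2.76 × 10^-13 m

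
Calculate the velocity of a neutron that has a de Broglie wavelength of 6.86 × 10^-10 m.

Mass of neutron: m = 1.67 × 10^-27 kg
5.78 × 10^2 m/s

From the de Broglie relation λ = h/(mv), we solve for v:

v = h/(mλ)
v = (6.626 × 10^-34 J·s) / (1.67 × 10^-27 kg × 6.86 × 10^-10 m)
v = 5.78 × 10^2 m/s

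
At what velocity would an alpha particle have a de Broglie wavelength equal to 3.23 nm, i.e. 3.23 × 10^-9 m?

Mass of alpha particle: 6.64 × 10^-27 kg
3.09 × 10^1 m/s

From λ = h/(mv), solve for v:

v = h/(mλ)
v = (6.626 × 10^-34 J·s) / (6.64 × 10^-27 kg × 3.23 × 10^-9 m)
v = 3.09 × 10^1 m/s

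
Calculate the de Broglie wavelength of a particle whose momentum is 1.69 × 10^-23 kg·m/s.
3.92 × 10^-11 m

Using the de Broglie relation λ = h/p:

λ = h/p
λ = (6.626 × 10^-34 J·s) / (1.69 × 10^-23 kg·m/s)
λ = 3.92 × 10^-11 m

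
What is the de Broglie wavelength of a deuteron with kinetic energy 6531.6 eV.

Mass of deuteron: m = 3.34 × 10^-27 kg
2.51 × 10^-13 m

Using λ = h/√(2mKE):

First convert KE to Joules: KE = 6531.6 eV = 1.046 × 10^-15 J

λ = h/√(2mKE)
λ = (6.626 × 10^-34 J·s) / √(2 × 3.34 × 10^-27 kg × 1.046 × 10^-15 J)
λ = 2.51 × 10^-13 m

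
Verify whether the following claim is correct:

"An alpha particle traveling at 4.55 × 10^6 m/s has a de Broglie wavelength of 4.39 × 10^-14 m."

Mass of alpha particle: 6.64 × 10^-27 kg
False

The claim is incorrect.

Using λ = h/(mv):
λ = (6.626 × 10^-34 J·s) / (6.64 × 10^-27 kg × 4.55 × 10^6 m/s)
λ = 2.19 × 10^-14 m

The actual wavelength differs from the claimed 4.39 × 10^-14 m.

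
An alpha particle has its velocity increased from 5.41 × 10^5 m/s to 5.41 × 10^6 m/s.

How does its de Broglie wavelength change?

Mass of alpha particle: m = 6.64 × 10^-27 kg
The wavelength decreases by a factor of 10.

Using λ = h/(mv):

Initial wavelength: λ₁ = h/(mv₁) = 1.84 × 10^-13 m
Final wavelength: λ₂ = h/(mv₂) = 1.84 × 10^-14 m

Since λ ∝ 1/v, when velocity increases by a factor of 10, the wavelength decreases by a factor of 10.

λ₂/λ₁ = v₁/v₂ = 1/10

The wavelength decreases by a factor of 10.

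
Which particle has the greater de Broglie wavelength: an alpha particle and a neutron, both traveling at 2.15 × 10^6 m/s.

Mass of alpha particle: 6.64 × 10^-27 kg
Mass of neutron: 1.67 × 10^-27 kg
The neutron has the longer wavelength.

Using λ = h/(mv), since both particles have the same velocity, the wavelength depends only on mass.

For alpha particle: λ₁ = h/(m₁v) = 4.64 × 10^-14 m
For neutron: λ₂ = h/(m₂v) = 1.85 × 10^-13 m

Since λ ∝ 1/m at constant velocity, the lighter particle has the longer wavelength.

The neutron has the longer de Broglie wavelength.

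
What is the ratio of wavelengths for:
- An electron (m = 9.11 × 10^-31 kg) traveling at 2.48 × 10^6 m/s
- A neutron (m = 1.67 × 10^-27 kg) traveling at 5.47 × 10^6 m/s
λ₁/λ₂ = 4.04 × 10^3

Using λ = h/(mv):

λ₁ = h/(m₁v₁) = 2.93 × 10^-10 m
λ₂ = h/(m₂v₂) = 7.25 × 10^-14 m

Ratio λ₁/λ₂ = (m₂v₂)/(m₁v₁)
         = (1.67 × 10^-27 kg × 5.47 × 10^6 m/s) / (9.11 × 10^-31 kg × 2.48 × 10^6 m/s)
         = 4.04 × 10^3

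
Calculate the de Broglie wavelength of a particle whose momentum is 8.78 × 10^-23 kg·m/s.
7.55 × 10^-12 m

Using the de Broglie relation λ = h/p:

λ = h/p
λ = (6.626 × 10^-34 J·s) / (8.78 × 10^-23 kg·m/s)
λ = 7.55 × 10^-12 m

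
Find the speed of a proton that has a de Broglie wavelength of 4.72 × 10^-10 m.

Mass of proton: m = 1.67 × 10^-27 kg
8.41 × 10^2 m/s

From the de Broglie relation λ = h/(mv), we solve for v:

v = h/(mλ)
v = (6.626 × 10^-34 J·s) / (1.67 × 10^-27 kg × 4.72 × 10^-10 m)
v = 8.41 × 10^2 m/s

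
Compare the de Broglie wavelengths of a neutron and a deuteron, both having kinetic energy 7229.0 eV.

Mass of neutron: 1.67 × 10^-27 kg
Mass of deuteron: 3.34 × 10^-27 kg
The neutron has the longer wavelength.

Using λ = h/√(2mKE):

For neutron: λ₁ = h/√(2m₁KE) = 3.37 × 10^-13 m
For deuteron: λ₂ = h/√(2m₂KE) = 2.38 × 10^-13 m

Since λ ∝ 1/√m at constant kinetic energy, the lighter particle has the longer wavelength.

The neutron has the longer de Broglie wavelength.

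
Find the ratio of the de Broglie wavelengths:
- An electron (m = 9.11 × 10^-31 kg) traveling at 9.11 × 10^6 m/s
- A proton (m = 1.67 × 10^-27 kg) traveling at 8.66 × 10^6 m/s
λ₁/λ₂ = 1.74 × 10^3

Using λ = h/(mv):

λ₁ = h/(m₁v₁) = 7.98 × 10^-11 m
λ₂ = h/(m₂v₂) = 4.58 × 10^-14 m

Ratio λ₁/λ₂ = (m₂v₂)/(m₁v₁)
         = (1.67 × 10^-27 kg × 8.66 × 10^6 m/s) / (9.11 × 10^-31 kg × 9.11 × 10^6 m/s)
         = 1.74 × 10^3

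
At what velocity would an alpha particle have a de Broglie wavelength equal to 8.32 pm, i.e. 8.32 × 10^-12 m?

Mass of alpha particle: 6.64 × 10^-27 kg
1.20 × 10^4 m/s

From λ = h/(mv), solve for v:

v = h/(mλ)
v = (6.626 × 10^-34 J·s) / (6.64 × 10^-27 kg × 8.32 × 10^-12 m)
v = 1.20 × 10^4 m/s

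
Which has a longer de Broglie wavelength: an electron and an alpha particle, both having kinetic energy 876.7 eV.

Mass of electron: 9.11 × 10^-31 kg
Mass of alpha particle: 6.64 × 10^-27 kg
The electron has the longer wavelength.

Using λ = h/√(2mKE):

For electron: λ₁ = h/√(2m₁KE) = 4.14 × 10^-11 m
For alpha particle: λ₂ = h/√(2m₂KE) = 4.85 × 10^-13 m

Since λ ∝ 1/√m at constant kinetic energy, the lighter particle has the longer wavelength.

The electron has the longer de Broglie wavelength.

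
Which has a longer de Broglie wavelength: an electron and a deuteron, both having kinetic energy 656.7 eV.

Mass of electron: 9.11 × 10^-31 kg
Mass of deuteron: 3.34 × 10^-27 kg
The electron has the longer wavelength.

Using λ = h/√(2mKE):

For electron: λ₁ = h/√(2m₁KE) = 4.79 × 10^-11 m
For deuteron: λ₂ = h/√(2m₂KE) = 7.90 × 10^-13 m

Since λ ∝ 1/√m at constant kinetic energy, the lighter particle has the longer wavelength.

The electron has the longer de Broglie wavelength.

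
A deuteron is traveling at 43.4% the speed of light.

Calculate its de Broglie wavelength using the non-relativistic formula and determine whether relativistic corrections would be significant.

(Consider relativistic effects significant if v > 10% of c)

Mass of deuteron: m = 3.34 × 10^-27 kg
Yes, relativistic corrections are needed.

Using the non-relativistic de Broglie formula λ = h/(mv):

v = 43.4% × c = 1.301 × 10^8 m/s

λ = h/(mv)
λ = (6.626 × 10^-34 J·s) / (3.34 × 10^-27 kg × 1.301 × 10^8 m/s)
λ = 1.52 × 10^-15 m

Since v = 43.4% of c > 10% of c, relativistic corrections ARE significant and the actual wavelength would differ from this non-relativistic estimate.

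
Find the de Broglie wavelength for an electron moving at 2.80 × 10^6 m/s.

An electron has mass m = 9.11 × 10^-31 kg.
2.60 × 10^-10 m

Using the de Broglie relation λ = h/(mv):

λ = h/(mv)
λ = (6.626 × 10^-34 J·s) / (9.11 × 10^-31 kg × 2.80 × 10^6 m/s)
λ = 2.60 × 10^-10 m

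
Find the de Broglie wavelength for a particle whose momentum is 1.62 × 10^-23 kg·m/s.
4.09 × 10^-11 m

Using the de Broglie relation λ = h/p:

λ = h/p
λ = (6.626 × 10^-34 J·s) / (1.62 × 10^-23 kg·m/s)
λ = 4.09 × 10^-11 m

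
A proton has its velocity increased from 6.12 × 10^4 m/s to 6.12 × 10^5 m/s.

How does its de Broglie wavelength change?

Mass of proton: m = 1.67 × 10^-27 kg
The wavelength decreases by a factor of 10.

Using λ = h/(mv):

Initial wavelength: λ₁ = h/(mv₁) = 6.48 × 10^-12 m
Final wavelength: λ₂ = h/(mv₂) = 6.48 × 10^-13 m

Since λ ∝ 1/v, when velocity increases by a factor of 10, the wavelength decreases by a factor of 10.

λ₂/λ₁ = v₁/v₂ = 1/10

The wavelength decreases by a factor of 10.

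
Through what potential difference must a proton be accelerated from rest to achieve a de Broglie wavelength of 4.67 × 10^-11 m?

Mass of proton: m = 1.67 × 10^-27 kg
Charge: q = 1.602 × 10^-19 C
3.76 × 10^-1 V

From λ = h/√(2mqV), we solve for V:

λ² = h²/(2mqV)
V = h²/(2mqλ²)
V = (6.626 × 10^-34 J·s)² / (2 × 1.67 × 10^-27 kg × 1.602 × 10^-19 C × (4.67 × 10^-11 m)²)
V = 3.76 × 10^-1 V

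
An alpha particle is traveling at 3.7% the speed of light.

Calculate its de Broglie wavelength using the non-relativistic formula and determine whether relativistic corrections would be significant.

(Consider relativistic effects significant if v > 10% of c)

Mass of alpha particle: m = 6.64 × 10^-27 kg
No, relativistic corrections are not needed.

Using the non-relativistic de Broglie formula λ = h/(mv):

v = 3.7% × c = 1.109 × 10^7 m/s

λ = h/(mv)
λ = (6.626 × 10^-34 J·s) / (6.64 × 10^-27 kg × 1.109 × 10^7 m/s)
λ = 9.00 × 10^-15 m

Since v = 3.7% of c < 10% of c, relativistic corrections are NOT significant and this non-relativistic result is a good approximation.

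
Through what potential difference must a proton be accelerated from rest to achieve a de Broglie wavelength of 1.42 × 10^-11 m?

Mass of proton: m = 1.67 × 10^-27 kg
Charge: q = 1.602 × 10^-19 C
4.07 V

From λ = h/√(2mqV), we solve for V:

λ² = h²/(2mqV)
V = h²/(2mqλ²)
V = (6.626 × 10^-34 J·s)² / (2 × 1.67 × 10^-27 kg × 1.602 × 10^-19 C × (1.42 × 10^-11 m)²)
V = 4.07 V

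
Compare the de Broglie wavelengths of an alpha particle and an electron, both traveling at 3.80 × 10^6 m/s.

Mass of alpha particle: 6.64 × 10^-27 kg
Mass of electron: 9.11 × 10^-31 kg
The electron has the longer wavelength.

Using λ = h/(mv), since both particles have the same velocity, the wavelength depends only on mass.

For alpha particle: λ₁ = h/(m₁v) = 2.63 × 10^-14 m
For electron: λ₂ = h/(m₂v) = 1.91 × 10^-10 m

Since λ ∝ 1/m at constant velocity, the lighter particle has the longer wavelength.

The electron has the longer de Broglie wavelength.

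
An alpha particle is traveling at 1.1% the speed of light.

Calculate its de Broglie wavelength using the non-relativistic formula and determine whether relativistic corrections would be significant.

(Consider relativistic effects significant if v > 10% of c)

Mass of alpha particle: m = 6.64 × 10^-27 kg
No, relativistic corrections are not needed.

Using the non-relativistic de Broglie formula λ = h/(mv):

v = 1.1% × c = 3.298 × 10^6 m/s

λ = h/(mv)
λ = (6.626 × 10^-34 J·s) / (6.64 × 10^-27 kg × 3.298 × 10^6 m/s)
λ = 3.03 × 10^-14 m

Since v = 1.1% of c < 10% of c, relativistic corrections are NOT significant and this non-relativistic result is a good approximation.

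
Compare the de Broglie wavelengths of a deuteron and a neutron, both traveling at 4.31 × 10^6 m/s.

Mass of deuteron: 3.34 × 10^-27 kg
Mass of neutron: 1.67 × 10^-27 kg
The neutron has the longer wavelength.

Using λ = h/(mv), since both particles have the same velocity, the wavelength depends only on mass.

For deuteron: λ₁ = h/(m₁v) = 4.60 × 10^-14 m
For neutron: λ₂ = h/(m₂v) = 9.21 × 10^-14 m

Since λ ∝ 1/m at constant velocity, the lighter particle has the longer wavelength.

The neutron has the longer de Broglie wavelength.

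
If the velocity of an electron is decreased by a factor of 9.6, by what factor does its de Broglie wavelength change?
The wavelength increases by a factor of 9.6.

From λ = h/(mv), the wavelength is inversely proportional to velocity:

λ ∝ 1/v

If v → v/9.6, then λ → 9.6λ

When velocity is decreased by a factor of 9.6, the wavelength increases by a factor of 9.6.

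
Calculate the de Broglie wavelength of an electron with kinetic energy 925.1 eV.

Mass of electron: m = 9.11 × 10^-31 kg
4.03 × 10^-11 m

Using λ = h/√(2mKE):

First convert KE to Joules: KE = 925.1 eV = 1.482 × 10^-16 J

λ = h/√(2mKE)
λ = (6.626 × 10^-34 J·s) / √(2 × 9.11 × 10^-31 kg × 1.482 × 10^-16 J)
λ = 4.03 × 10^-11 m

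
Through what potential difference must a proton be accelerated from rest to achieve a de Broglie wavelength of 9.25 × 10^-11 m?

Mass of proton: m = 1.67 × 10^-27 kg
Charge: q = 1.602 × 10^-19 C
9.59 × 10^-2 V

From λ = h/√(2mqV), we solve for V:

λ² = h²/(2mqV)
V = h²/(2mqλ²)
V = (6.626 × 10^-34 J·s)² / (2 × 1.67 × 10^-27 kg × 1.602 × 10^-19 C × (9.25 × 10^-11 m)²)
V = 9.59 × 10^-2 V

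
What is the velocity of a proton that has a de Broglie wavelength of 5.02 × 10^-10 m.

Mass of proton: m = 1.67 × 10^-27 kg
7.90 × 10^2 m/s

From the de Broglie relation λ = h/(mv), we solve for v:

v = h/(mλ)
v = (6.626 × 10^-34 J·s) / (1.67 × 10^-27 kg × 5.02 × 10^-10 m)
v = 7.90 × 10^2 m/s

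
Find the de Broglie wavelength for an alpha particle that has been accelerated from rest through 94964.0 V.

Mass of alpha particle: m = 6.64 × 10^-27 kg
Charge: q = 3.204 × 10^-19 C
3.30 × 10^-14 m

When a particle is accelerated through voltage V, it gains kinetic energy KE = qV.

The de Broglie wavelength is then λ = h/√(2mqV):

λ = h/√(2mqV)
λ = (6.626 × 10^-34 J·s) / √(2 × 6.64 × 10^-27 kg × 3.204 × 10^-19 C × 94964.0 V)
λ = 3.30 × 10^-14 m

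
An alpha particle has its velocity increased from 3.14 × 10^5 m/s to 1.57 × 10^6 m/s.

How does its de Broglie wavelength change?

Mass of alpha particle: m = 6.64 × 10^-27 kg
The wavelength decreases by a factor of 5.

Using λ = h/(mv):

Initial wavelength: λ₁ = h/(mv₁) = 3.18 × 10^-13 m
Final wavelength: λ₂ = h/(mv₂) = 6.36 × 10^-14 m

Since λ ∝ 1/v, when velocity increases by a factor of 5, the wavelength decreases by a factor of 5.

λ₂/λ₁ = v₁/v₂ = 1/5

The wavelength decreases by a factor of 5.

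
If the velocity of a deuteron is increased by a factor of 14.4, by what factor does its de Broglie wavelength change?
The wavelength decreases by a factor of 14.4.

From λ = h/(mv), the wavelength is inversely proportional to velocity:

λ ∝ 1/v

If v → 14.4v, then λ → λ/14.4

When velocity is increased by a factor of 14.4, the wavelength decreases by a factor of 14.4.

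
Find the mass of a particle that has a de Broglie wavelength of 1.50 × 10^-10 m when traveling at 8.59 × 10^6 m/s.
5.14 × 10^-31 kg

From the de Broglie relation λ = h/(mv), we solve for m:

m = h/(λv)
m = (6.626 × 10^-34 J·s) / (1.50 × 10^-10 m × 8.59 × 10^6 m/s)
m = 5.14 × 10^-31 kg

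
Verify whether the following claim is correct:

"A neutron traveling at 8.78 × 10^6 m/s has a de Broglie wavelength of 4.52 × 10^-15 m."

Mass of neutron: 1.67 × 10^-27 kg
False

The claim is incorrect.

Using λ = h/(mv):
λ = (6.626 × 10^-34 J·s) / (1.67 × 10^-27 kg × 8.78 × 10^6 m/s)
λ = 4.52 × 10^-14 m

The actual wavelength differs from the claimed 4.52 × 10^-15 m.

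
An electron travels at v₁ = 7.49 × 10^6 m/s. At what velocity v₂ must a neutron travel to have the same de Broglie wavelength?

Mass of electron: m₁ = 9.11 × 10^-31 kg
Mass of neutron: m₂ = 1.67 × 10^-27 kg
v₂ = 4.09 × 10^3 m/s

For equal de Broglie wavelengths: λ₁ = λ₂

h/(m₁v₁) = h/(m₂v₂)
m₁v₁ = m₂v₂
v₂ = v₁ · (m₁/m₂)

v₂ = 7.49 × 10^6 m/s × (9.11 × 10^-31 kg / 1.67 × 10^-27 kg)
v₂ = 4.09 × 10^3 m/s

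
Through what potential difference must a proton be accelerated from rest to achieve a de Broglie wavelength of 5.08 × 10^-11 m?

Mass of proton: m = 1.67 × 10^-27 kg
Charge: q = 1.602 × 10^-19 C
3.18 × 10^-1 V

From λ = h/√(2mqV), we solve for V:

λ² = h²/(2mqV)
V = h²/(2mqλ²)
V = (6.626 × 10^-34 J·s)² / (2 × 1.67 × 10^-27 kg × 1.602 × 10^-19 C × (5.08 × 10^-11 m)²)
V = 3.18 × 10^-1 V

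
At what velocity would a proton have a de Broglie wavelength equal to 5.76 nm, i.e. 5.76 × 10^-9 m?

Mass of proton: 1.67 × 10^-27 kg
6.89 × 10^1 m/s

From λ = h/(mv), solve for v:

v = h/(mλ)
v = (6.626 × 10^-34 J·s) / (1.67 × 10^-27 kg × 5.76 × 10^-9 m)
v = 6.89 × 10^1 m/s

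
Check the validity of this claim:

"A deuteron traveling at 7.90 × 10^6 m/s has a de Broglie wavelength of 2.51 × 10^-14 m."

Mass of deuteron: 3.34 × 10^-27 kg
True

The claim is correct.

Using λ = h/(mv):
λ = (6.626 × 10^-34 J·s) / (3.34 × 10^-27 kg × 7.90 × 10^6 m/s)
λ = 2.51 × 10^-14 m

This matches the claimed value.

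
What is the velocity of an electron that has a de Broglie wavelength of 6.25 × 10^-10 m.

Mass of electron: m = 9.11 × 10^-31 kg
1.16 × 10^6 m/s

From the de Broglie relation λ = h/(mv), we solve for v:

v = h/(mλ)
v = (6.626 × 10^-34 J·s) / (9.11 × 10^-31 kg × 6.25 × 10^-10 m)
v = 1.16 × 10^6 m/s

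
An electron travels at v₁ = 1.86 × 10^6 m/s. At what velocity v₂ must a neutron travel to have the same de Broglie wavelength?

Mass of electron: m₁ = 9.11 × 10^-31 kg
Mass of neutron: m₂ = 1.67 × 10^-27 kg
v₂ = 1.01 × 10^3 m/s

For equal de Broglie wavelengths: λ₁ = λ₂

h/(m₁v₁) = h/(m₂v₂)
m₁v₁ = m₂v₂
v₂ = v₁ · (m₁/m₂)

v₂ = 1.86 × 10^6 m/s × (9.11 × 10^-31 kg / 1.67 × 10^-27 kg)
v₂ = 1.01 × 10^3 m/s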